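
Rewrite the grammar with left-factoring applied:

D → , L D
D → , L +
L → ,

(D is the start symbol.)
D → , L D'
D' → D
D' → +
L → ,

Left-factoring transforms A → αβ₁ | αβ₂ into A → αA' and A' → β₁ | β₂
(α is the longest common prefix among the alternatives). Repeat until
no nonterminal has two alternatives with a common prefix.

Round 1: D has alternatives sharing prefix ', L'. Introduce D': D → , L D'
  Add: D' → D
  Add: D' → +

No remaining common prefixes — done.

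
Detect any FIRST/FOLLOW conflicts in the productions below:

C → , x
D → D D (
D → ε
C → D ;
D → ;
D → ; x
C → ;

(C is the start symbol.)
Yes. D → D D '(' with FOLLOW(D) on { '(', ';' }; D → ';' with FOLLOW(D) on { ';' }; D → ';' x with FOLLOW(D) on { ';' }

Nullable non-terminals: D.
FIRST sets used below: FIRST(D) = { '(', ';', ε }

D: nullable alternative(s) D → ε; FOLLOW(D) = { '(', ';' }
  D → D D (: FIRST \ {ε} = { '(', ';' } — overlaps FOLLOW(D) on { '(', ';' }: CONFLICT
  D → ε: FIRST \ {ε} = { } — this is the only nullable alternative, skip
  D → ;: FIRST \ {ε} = { ';' } — overlaps FOLLOW(D) on { ';' }: CONFLICT
  D → ; x: FIRST \ {ε} = { ';' } — overlaps FOLLOW(D) on { ';' }: CONFLICT

C has no nullable alternative, so no FIRST/FOLLOW check is needed there.

So the grammar has 3 FIRST/FOLLOW conflicts (marked CONFLICT above).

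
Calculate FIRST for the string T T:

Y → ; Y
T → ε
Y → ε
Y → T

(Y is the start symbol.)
{ ε }

FIRST sets of the non-terminals involved (from the grammar, by fixed-point iteration):
  FIRST(T) = { ε }

To compute FIRST(T T), process the symbols left to right:
Symbol T is a non-terminal. Add FIRST(T) \ {ε} = { }
T is nullable (ε ∈ FIRST(T)), continue to the next symbol.
Symbol T is a non-terminal. Add FIRST(T) \ {ε} = { }
T is nullable (ε ∈ FIRST(T)), continue to the next symbol.
All symbols are nullable, so ε is in the result.
FIRST(T T) = { ε }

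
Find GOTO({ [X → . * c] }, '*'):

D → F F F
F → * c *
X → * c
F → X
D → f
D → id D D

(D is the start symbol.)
GOTO(I, '*') = CLOSURE({ [A → αX.β] : [A → α.Xβ] ∈ I, X = '*' })

Items with dot before '*', with the dot advanced:
  [X → . * c] → [X → * . c]
Closure adds nothing (no advanced item has the dot before a non-terminal).

GOTO = { [X → * . c] }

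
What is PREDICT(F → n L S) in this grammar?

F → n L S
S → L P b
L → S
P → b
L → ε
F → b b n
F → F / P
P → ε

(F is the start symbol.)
{ 'n' }

PREDICT(F → n L S) = (FIRST(RHS) \ {ε}) ∪ (FOLLOW(F) if ε ∈ FIRST(RHS), i.e. RHS ⇒* ε)
FIRST(n L S) = { 'n' }
ε ∉ FIRST(n L S), so FOLLOW(F) is not added.
PREDICT(F → n L S) = { 'n' }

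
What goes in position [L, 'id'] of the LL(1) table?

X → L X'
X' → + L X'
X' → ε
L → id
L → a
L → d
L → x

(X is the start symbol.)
To find M[L, 'id'], we find productions for L where 'id' is in the predict set (PREDICT(N → α) = (FIRST(α) \ {ε}) ∪ (FOLLOW(N) if α ⇒* ε)).

L → id: PREDICT = { 'id' }
  'id' is in predict set, so this production goes in M[L, 'id']
L → a: PREDICT = { 'a' }
L → d: PREDICT = { 'd' }
L → x: PREDICT = { 'x' }

M[L, 'id'] = L → id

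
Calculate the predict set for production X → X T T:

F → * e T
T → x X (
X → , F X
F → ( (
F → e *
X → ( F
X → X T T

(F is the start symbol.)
{ '(', ',' }

PREDICT(X → X T T) = (FIRST(RHS) \ {ε}) ∪ (FOLLOW(X) if ε ∈ FIRST(RHS), i.e. RHS ⇒* ε)
FIRST(X) = { '(', ',' }
FIRST(X T T) = { '(', ',' }
ε ∉ FIRST(X T T), so FOLLOW(X) is not added.
PREDICT(X → X T T) = { '(', ',' }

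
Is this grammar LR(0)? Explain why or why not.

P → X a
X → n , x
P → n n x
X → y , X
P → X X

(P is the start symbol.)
Augment with P' → P and build the canonical LR(0) collection (I0 = CLOSURE({[P' → . P]}), then GOTO on every symbol after a dot until no new states appear). It has 14 states:
  I0: { [P → . X X], [P → . X a], [P → . n n x], [P' → . P], [X → . n , x], [X → . y , X] }  — shift
  I1: { [P' → P .] }  — accept
  I2: { [P → X . X], [P → X . a], [X → . n , x], [X → . y , X] }  — shift
  I3: { [P → n . n x], [X → n . , x] }  — shift
  I4: { [X → y . , X] }  — shift
  I5: { [X → . n , x], [X → . y , X], [X → y , . X] }  — shift
  I6: { [X → y , X .] }  — reduce
  I7: { [X → n . , x] }  — shift
  I8: { [X → n , . x] }  — shift
  I9: { [X → n , x .] }  — reduce
  I10: { [P → n n . x] }  — shift
  I11: { [P → n n x .] }  — reduce
  I12: { [P → X X .] }  — reduce
  I13: { [P → X a .] }  — reduce

Every state is either a pure shift/goto state or contains exactly one complete item and nothing to shift — no conflicts. The grammar is LR(0).

Answer: Yes, the grammar is LR(0)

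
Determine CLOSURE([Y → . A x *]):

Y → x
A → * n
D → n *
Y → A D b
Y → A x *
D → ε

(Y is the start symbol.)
{ [A → . * n], [Y → . A x *] }

To compute CLOSURE, for each item [A → α.Bβ] where B is a non-terminal, add [B → .γ] for all productions B → γ; repeat for the newly added items until nothing changes.

Start with: [Y → . A x *]
  [Y → . A x *] has the dot before A: add [A → . * n]
No further items can be added.

CLOSURE = { [A → . * n], [Y → . A x *] }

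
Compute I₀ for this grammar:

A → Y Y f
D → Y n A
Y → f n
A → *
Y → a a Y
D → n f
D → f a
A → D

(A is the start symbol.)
{ [A → . *], [A → . D], [A → . Y Y f], [A' → . A], [D → . Y n A], [D → . f a], [D → . n f], [Y → . a a Y], [Y → . f n] }

First, augment the grammar with A' → A
I₀ = CLOSURE({ [A' → . A] }):
  [A' → . A] has the dot before A: add [A → . Y Y f], [A → . *], [A → . D]
  [A → . Y Y f] has the dot before Y: add [Y → . f n], [Y → . a a Y]
  [A → . D] has the dot before D: add [D → . Y n A], [D → . n f], [D → . f a]
No further items can be added.

I₀ = { [A → . *], [A → . D], [A → . Y Y f], [A' → . A], [D → . Y n A], [D → . f a], [D → . n f], [Y → . a a Y], [Y → . f n] }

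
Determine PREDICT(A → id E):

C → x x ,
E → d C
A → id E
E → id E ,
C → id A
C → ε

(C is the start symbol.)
{ 'id' }

PREDICT(A → id E) = (FIRST(RHS) \ {ε}) ∪ (FOLLOW(A) if ε ∈ FIRST(RHS), i.e. RHS ⇒* ε)
FIRST(id E) = { 'id' }
ε ∉ FIRST(id E), so FOLLOW(A) is not added.
PREDICT(A → id E) = { 'id' }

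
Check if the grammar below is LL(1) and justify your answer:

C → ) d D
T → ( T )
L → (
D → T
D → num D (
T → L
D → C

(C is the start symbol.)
No. Predict set conflict for T: { '(' }

A grammar is LL(1) if for each non-terminal N with multiple productions, the predict sets of those productions are pairwise disjoint, where PREDICT(N → α) = (FIRST(α) \ {ε}) ∪ (FOLLOW(N) if α ⇒* ε).

Relevant sets:
  FIRST(L) = { '(' }
  FIRST(T) = { '(' }
  FIRST(C) = { ')' }

For T:
  PREDICT(T → '(' T ')') = { '(' }
  PREDICT(T → L) = { '(' }
For D:
  PREDICT(D → T) = { '(' }
  PREDICT(D → num D '(') = { 'num' }
  PREDICT(D → C) = { ')' }
C, L have a single production, so nothing to check there.

Conflict found: Predict set conflict for T: { '(' }
The grammar is NOT LL(1).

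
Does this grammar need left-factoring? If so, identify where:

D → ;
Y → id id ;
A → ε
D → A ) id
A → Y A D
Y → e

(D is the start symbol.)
No, left-factoring is not needed

Left-factoring is needed when two productions for the same non-terminal
share a common prefix on the right-hand side.

Productions for D:
  D → ;
  D → A ) id
Productions for Y:
  Y → id id ;
  Y → e
Productions for A:
  A → ε
  A → Y A D

No common prefixes found.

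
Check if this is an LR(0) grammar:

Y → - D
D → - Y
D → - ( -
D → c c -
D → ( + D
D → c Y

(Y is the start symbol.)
Augment with Y' → Y and build the canonical LR(0) collection (I0 = CLOSURE({[Y' → . Y]}), then GOTO on every symbol after a dot until no new states appear). It has 15 states:
  I0: { [Y → . - D], [Y' → . Y] }  — shift
  I1: { [D → . ( + D], [D → . - ( -], [D → . - Y], [D → . c Y], [D → . c c -], [Y → - . D] }  — shift
  I2: { [Y' → Y .] }  — accept
  I3: { [D → ( . + D] }  — shift
  I4: { [D → - . ( -], [D → - . Y], [Y → . - D] }  — shift
  I5: { [Y → - D .] }  — reduce
  I6: { [D → c . Y], [D → c . c -], [Y → . - D] }  — shift
  I7: { [D → c Y .] }  — reduce
  I8: { [D → c c . -] }  — shift
  I9: { [D → c c - .] }  — reduce
  I10: { [D → - ( . -] }  — shift
  I11: { [D → - Y .] }  — reduce
  I12: { [D → - ( - .] }  — reduce
  I13: { [D → ( + . D], [D → . ( + D], [D → . - ( -], [D → . - Y], [D → . c Y], [D → . c c -] }  — shift
  I14: { [D → ( + D .] }  — reduce

Every state is either a pure shift/goto state or contains exactly one complete item and nothing to shift — no conflicts. The grammar is LR(0).

Answer: Yes, the grammar is LR(0)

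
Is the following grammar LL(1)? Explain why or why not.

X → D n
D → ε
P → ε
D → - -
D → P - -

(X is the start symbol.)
Relevant sets:
  FIRST(P) = { ε }
  FOLLOW(D) = { 'n' }

For D:
  PREDICT(D → ε) = { 'n' }
  PREDICT(D → '-' '-') = { '-' }
  PREDICT(D → P '-' '-') = { '-' }
X, P have a single production, so nothing to check there.

Conflict found: Predict set conflict for D: { '-' }
The grammar is NOT LL(1).

Answer: No. Predict set conflict for D: { '-' }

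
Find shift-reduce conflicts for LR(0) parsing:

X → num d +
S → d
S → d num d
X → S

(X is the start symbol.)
A shift-reduce conflict occurs when an LR(0) state has both:
  - a complete (reduce) item [A → α .] (dot at the end), and
  - a shift item [B → β . c γ] (dot before a terminal).

Augment with X' → X and build the canonical LR(0) collection (I0 = CLOSURE({[X' → . X]}), then GOTO on every symbol after a dot until no new states appear). It has 9 states:
  I0: { [S → . d num d], [S → . d], [X → . S], [X → . num d +], [X' → . X] }  — shift
  I1: { [X → S .] }  — reduce
  I2: { [X' → X .] }  — accept
  I3: { [S → d . num d], [S → d .] }  — shift, reduce
  I4: { [X → num . d +] }  — shift
  I5: { [X → num d . +] }  — shift
  I6: { [X → num d + .] }  — reduce
  I7: { [S → d num . d] }  — shift
  I8: { [S → d num d .] }  — reduce

I3 contains reduce item [S → d .] and shift item [S → d . num d] — shift-reduce conflict.

Answer: Yes — I3: [S → d .] vs [S → d . num d]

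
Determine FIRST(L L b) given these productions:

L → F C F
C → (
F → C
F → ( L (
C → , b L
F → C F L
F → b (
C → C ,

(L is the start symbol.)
{ '(', ',', 'b' }

FIRST sets of the non-terminals involved (from the grammar, by fixed-point iteration):
  FIRST(L) = { '(', ',', 'b' }

To compute FIRST(L L b), process the symbols left to right:
Symbol L is a non-terminal. Add FIRST(L) \ {ε} = { '(', ',', 'b' }
L is not nullable (ε ∉ FIRST(L)), so stop here.
FIRST(L L b) = { '(', ',', 'b' }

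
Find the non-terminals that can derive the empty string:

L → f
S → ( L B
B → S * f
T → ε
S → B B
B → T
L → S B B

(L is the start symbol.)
{ 'B', 'L', 'S', 'T' }

ε-productions: T → ε
So T is immediately nullable.
B → T: every symbol on the right is nullable, so B is nullable too.
S → B B: every symbol on the right is nullable, so S is nullable too.
L → S B B: every symbol on the right is nullable, so L is nullable too.
Every non-terminal is now nullable.
Nullable = { 'B', 'L', 'S', 'T' }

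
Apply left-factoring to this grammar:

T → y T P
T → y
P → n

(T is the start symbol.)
T → y T'
T' → T P
T' → ε
P → n

Left-factoring transforms A → αβ₁ | αβ₂ into A → αA' and A' → β₁ | β₂
(α is the longest common prefix among the alternatives). Repeat until
no nonterminal has two alternatives with a common prefix.

Round 1: T has alternatives sharing prefix 'y'. Introduce T': T → y T'
  Add: T' → T P
  Add: T' → ε

No remaining common prefixes — done.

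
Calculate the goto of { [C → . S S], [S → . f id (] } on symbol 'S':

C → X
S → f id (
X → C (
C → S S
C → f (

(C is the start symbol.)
{ [C → S . S], [S → . f id (] }

GOTO(I, 'S') = CLOSURE({ [A → αX.β] : [A → α.Xβ] ∈ I, X = 'S' })

Items with dot before 'S', with the dot advanced:
  [C → . S S] → [C → S . S]
Closure of the advanced items:
  [C → S . S] has the dot before S: add [S → . f id (]

GOTO = { [C → S . S], [S → . f id (] }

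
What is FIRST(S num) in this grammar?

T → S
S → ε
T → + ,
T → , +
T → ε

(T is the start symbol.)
FIRST sets of the non-terminals involved (from the grammar, by fixed-point iteration):
  FIRST(S) = { ε }

To compute FIRST(S num), process the symbols left to right:
Symbol S is a non-terminal. Add FIRST(S) \ {ε} = { }
S is nullable (ε ∈ FIRST(S)), continue to the next symbol.
Symbol num is a terminal. Add 'num' and stop.
FIRST(S num) = { 'num' }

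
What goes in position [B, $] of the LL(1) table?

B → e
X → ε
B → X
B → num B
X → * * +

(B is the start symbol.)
B → X

To find M[B, $], we find productions for B where $ is in the predict set (PREDICT(N → α) = (FIRST(α) \ {ε}) ∪ (FOLLOW(N) if α ⇒* ε)).

Relevant sets:
  FIRST(X) = { '*', ε }
  FOLLOW(B) = { $ }

B → e: PREDICT = { 'e' }
B → X: PREDICT = { $, '*' }
  $ is in predict set, so this production goes in M[B, $]
B → num B: PREDICT = { 'num' }

M[B, $] = B → X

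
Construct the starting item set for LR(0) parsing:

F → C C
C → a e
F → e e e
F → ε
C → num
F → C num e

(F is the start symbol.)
First, augment the grammar with F' → F
I₀ = CLOSURE({ [F' → . F] }):
  [F' → . F] has the dot before F: add [F → . C C], [F → . e e e], [F → .], [F → . C num e]
  [F → . C C] has the dot before C: add [C → . a e], [C → . num]
No further items can be added.

I₀ = { [C → . a e], [C → . num], [F → . C C], [F → . C num e], [F → . e e e], [F → .], [F' → . F] }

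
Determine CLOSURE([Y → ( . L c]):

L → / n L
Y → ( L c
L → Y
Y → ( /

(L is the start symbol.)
{ [L → . / n L], [L → . Y], [Y → ( . L c], [Y → . ( /], [Y → . ( L c] }

To compute CLOSURE, for each item [A → α.Bβ] where B is a non-terminal, add [B → .γ] for all productions B → γ; repeat for the newly added items until nothing changes.

Start with: [Y → ( . L c]
  [Y → ( . L c] has the dot before L: add [L → . / n L], [L → . Y]
  [L → . Y] has the dot before Y: add [Y → . ( L c], [Y → . ( /]
No further items can be added.

CLOSURE = { [L → . / n L], [L → . Y], [Y → ( . L c], [Y → . ( /], [Y → . ( L c] }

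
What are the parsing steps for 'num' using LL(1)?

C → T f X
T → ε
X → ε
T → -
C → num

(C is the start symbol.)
Stack is shown with the top on the left.

Stack  Input  Action
--------------------
C $    num $  output C → num
num $  num $  match 'num'
$      $      accept

The string is accepted.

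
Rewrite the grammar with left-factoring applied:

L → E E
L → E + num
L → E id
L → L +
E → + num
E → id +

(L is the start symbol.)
L → E L'
L' → E
L' → + num
L' → id
L → L +
E → + num
E → id +

Left-factoring transforms A → αβ₁ | αβ₂ into A → αA' and A' → β₁ | β₂
(α is the longest common prefix among the alternatives). Repeat until
no nonterminal has two alternatives with a common prefix.

Round 1: L has alternatives sharing prefix 'E'. Introduce L': L → E L'
  Add: L' → E
  Add: L' → + num
  Add: L' → id

No remaining common prefixes — done.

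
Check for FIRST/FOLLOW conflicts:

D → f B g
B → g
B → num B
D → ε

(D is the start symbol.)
No FIRST/FOLLOW conflicts.

A FIRST/FOLLOW conflict occurs when a non-terminal N has a nullable alternative N → β (β ⇒* ε) and another alternative N → α with FIRST(α) ∩ FOLLOW(N) ≠ ∅: on such a lookahead the parser cannot decide between expanding α and letting N vanish via β.

Nullable non-terminals: D.

D: nullable alternative(s) D → ε; FOLLOW(D) = { $ }
  D → f B g: FIRST \ {ε} = { 'f' } — disjoint from FOLLOW(D)
  D → ε: FIRST \ {ε} = { } — this is the only nullable alternative, skip

B has no nullable alternative, so no FIRST/FOLLOW check is needed there.

No FIRST/FOLLOW conflicts found.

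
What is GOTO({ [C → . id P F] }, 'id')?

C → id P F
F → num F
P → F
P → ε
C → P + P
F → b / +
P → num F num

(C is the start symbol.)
GOTO(I, 'id') = CLOSURE({ [A → αX.β] : [A → α.Xβ] ∈ I, X = 'id' })

Items with dot before 'id', with the dot advanced:
  [C → . id P F] → [C → id . P F]
Closure of the advanced items:
  [C → id . P F] has the dot before P: add [P → . F], [P → .], [P → . num F num]
  [P → . F] has the dot before F: add [F → . num F], [F → . b / +]

GOTO = { [C → id . P F], [F → . b / +], [F → . num F], [P → . F], [P → . num F num], [P → .] }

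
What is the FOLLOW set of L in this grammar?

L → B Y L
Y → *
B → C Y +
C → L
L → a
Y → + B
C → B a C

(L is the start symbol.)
L is the start symbol, so $ ∈ FOLLOW(L).
In L → B Y L: L is at the end; this adds FOLLOW(L) to itself — nothing new
In C → L: L is at the end, add FOLLOW(C)

The FOLLOW sets referred to above (computed the same way, to a fixed point):
  FOLLOW(C) = { '*', '+' }

Taking the union: FOLLOW(L) = { $, '*', '+' }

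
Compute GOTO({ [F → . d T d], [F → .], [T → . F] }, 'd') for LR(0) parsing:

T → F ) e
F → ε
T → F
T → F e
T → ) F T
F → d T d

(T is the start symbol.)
GOTO(I, 'd') = CLOSURE({ [A → αX.β] : [A → α.Xβ] ∈ I, X = 'd' })

Items with dot before 'd', with the dot advanced:
  [F → . d T d] → [F → d . T d]
Closure of the advanced items:
  [F → d . T d] has the dot before T: add [T → . F ) e], [T → . F], [T → . F e], [T → . ) F T]
  [T → . F ) e] has the dot before F: add [F → .], [F → . d T d]

GOTO = { [F → . d T d], [F → .], [F → d . T d], [T → . ) F T], [T → . F ) e], [T → . F e], [T → . F] }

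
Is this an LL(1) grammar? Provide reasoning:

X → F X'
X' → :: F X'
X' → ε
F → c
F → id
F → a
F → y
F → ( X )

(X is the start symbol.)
Relevant sets:
  FOLLOW(X') = { $, ')' }

For X':
  PREDICT(X' → :: F X') = { '::' }
  PREDICT(X' → ε) = { $, ')' }
For F:
  PREDICT(F → c) = { 'c' }
  PREDICT(F → id) = { 'id' }
  PREDICT(F → a) = { 'a' }
  PREDICT(F → y) = { 'y' }
  PREDICT(F → '(' X ')') = { '(' }
X has a single production, so nothing to check there.

All predict sets are disjoint. The grammar IS LL(1).

Answer: Yes, the grammar is LL(1).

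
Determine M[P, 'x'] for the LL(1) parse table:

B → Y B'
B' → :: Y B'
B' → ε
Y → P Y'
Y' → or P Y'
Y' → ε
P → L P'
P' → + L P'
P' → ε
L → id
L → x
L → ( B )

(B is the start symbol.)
To find M[P, 'x'], we find productions for P where 'x' is in the predict set (PREDICT(N → α) = (FIRST(α) \ {ε}) ∪ (FOLLOW(N) if α ⇒* ε)).

Relevant sets:
  FIRST(L) = { '(', 'id', 'x' }

P → L P': PREDICT = { '(', 'id', 'x' }
  'x' is in predict set, so this production goes in M[P, 'x']

M[P, 'x'] = P → L P'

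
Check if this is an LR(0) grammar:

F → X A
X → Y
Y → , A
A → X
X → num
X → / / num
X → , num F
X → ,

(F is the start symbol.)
No. Shift-reduce conflict between [X → , .] and [X → . ,]

A grammar is LR(0) if no state in the canonical LR(0) collection has:
  - both a shift item (dot before a terminal) and a complete item (shift-reduce conflict), or
  - two or more complete items (reduce-reduce conflict; the accept item [F' → F .] counts as a complete item here).

Augment with F' → F and build the canonical LR(0) collection (I0 = CLOSURE({[F' → . F]}), then GOTO on every symbol after a dot until no new states appear). It has 14 states:
  I0: { [F → . X A], [F' → . F], [X → . , num F], [X → . ,], [X → . / / num], [X → . Y], [X → . num], [Y → . , A] }  — shift
  I1: { [A → . X], [X → , . num F], [X → , .], [X → . , num F], [X → . ,], [X → . / / num], [X → . Y], [X → . num], [Y → , . A], [Y → . , A] }  — shift, reduce
  I2: { [X → / . / num] }  — shift
  I3: { [F' → F .] }  — accept
  I4: { [A → . X], [F → X . A], [X → . , num F], [X → . ,], [X → . / / num], [X → . Y], [X → . num], [Y → . , A] }  — shift
  I5: { [X → Y .] }  — reduce
  I6: { [X → num .] }  — reduce
  I7: { [F → X A .] }  — reduce
  I8: { [A → X .] }  — reduce
  I9: { [X → / / . num] }  — shift
  I10: { [X → / / num .] }  — reduce
  I11: { [Y → , A .] }  — reduce
  I12: { [F → . X A], [X → , num . F], [X → . , num F], [X → . ,], [X → . / / num], [X → . Y], [X → . num], [X → num .], [Y → . , A] }  — shift, reduce
  I13: { [X → , num F .] }  — reduce

Conflict in state I1:
  Shift-reduce conflict between [X → , .] and [X → . ,]
So the grammar is NOT LR(0).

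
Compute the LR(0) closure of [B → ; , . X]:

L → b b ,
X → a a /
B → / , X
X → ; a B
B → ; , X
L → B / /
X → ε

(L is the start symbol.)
To compute CLOSURE, for each item [A → α.Bβ] where B is a non-terminal, add [B → .γ] for all productions B → γ; repeat for the newly added items until nothing changes.

Start with: [B → ; , . X]
  [B → ; , . X] has the dot before X: add [X → . a a /], [X → . ; a B], [X → .]
No further items can be added.

CLOSURE = { [B → ; , . X], [X → . ; a B], [X → . a a /], [X → .] }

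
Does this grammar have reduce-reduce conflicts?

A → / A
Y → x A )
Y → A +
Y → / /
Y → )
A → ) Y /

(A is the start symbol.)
A reduce-reduce conflict occurs when an LR(0) state has two complete items [A → α .] and [B → β .] — both call for a reduction, and with no lookahead the parser cannot choose between them.

Augment with A' → A and build the canonical LR(0) collection (I0 = CLOSURE({[A' → . A]}), then GOTO on every symbol after a dot until no new states appear). It has 15 states:
  I0: { [A → . ) Y /], [A → . / A], [A' → . A] }  — shift
  I1: { [A → ) . Y /], [A → . ) Y /], [A → . / A], [Y → . )], [Y → . / /], [Y → . A +], [Y → . x A )] }  — shift
  I2: { [A → . ) Y /], [A → . / A], [A → / . A] }  — shift
  I3: { [A' → A .] }  — accept
  I4: { [A → / A .] }  — reduce
  I5: { [A → ) . Y /], [A → . ) Y /], [A → . / A], [Y → ) .], [Y → . )], [Y → . / /], [Y → . A +], [Y → . x A )] }  — shift, reduce
  I6: { [A → . ) Y /], [A → . / A], [A → / . A], [Y → / . /] }  — shift
  I7: { [Y → A . +] }  — shift
  I8: { [A → ) Y . /] }  — shift
  I9: { [A → . ) Y /], [A → . / A], [Y → x . A )] }  — shift
  I10: { [Y → x A . )] }  — shift
  I11: { [Y → x A ) .] }  — reduce
  I12: { [A → ) Y / .] }  — reduce
  I13: { [Y → A + .] }  — reduce
  I14: { [A → . ) Y /], [A → . / A], [A → / . A], [Y → / / .] }  — shift, reduce

No state contains more than one complete item.

Answer: No reduce-reduce conflicts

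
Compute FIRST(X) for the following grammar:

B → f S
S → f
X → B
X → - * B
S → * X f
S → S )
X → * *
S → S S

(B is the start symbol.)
FIRST sets of the other non-terminals involved (by the same procedure, iterated to a fixed point):
  FIRST(B) = { 'f' }

From X → B:
  - B is a non-terminal: add FIRST(B) \ {ε} = { 'f' }
    B is not nullable, so stop
From X → - * B:
  - '-' is a terminal: add '-' and stop
From X → * *:
  - '*' is a terminal: add '*' and stop

Collecting: FIRST(X) = { '*', '-', 'f' }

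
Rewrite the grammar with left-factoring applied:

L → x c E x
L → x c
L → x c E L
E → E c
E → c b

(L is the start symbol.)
Left-factoring transforms A → αβ₁ | αβ₂ into A → αA' and A' → β₁ | β₂
(α is the longest common prefix among the alternatives). Repeat until
no nonterminal has two alternatives with a common prefix.

Round 1: L has alternatives sharing prefix 'x c'. Introduce L': L → x c L'
  Add: L' → E x
  Add: L' → ε
  Add: L' → E L

Round 2: L' has alternatives sharing prefix 'E'. Introduce L'': L' → E L''
  Add: L'' → x
  Add: L'' → L

No remaining common prefixes — done.

Resulting grammar:
L → x c L'
L' → E L''
L'' → x
L'' → L
L' → ε
E → E c
E → c b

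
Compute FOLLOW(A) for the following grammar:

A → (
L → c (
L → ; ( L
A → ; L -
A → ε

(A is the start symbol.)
{ $ }

A is the start symbol, so $ ∈ FOLLOW(A).
A does not occur on any right-hand side.

Taking the union: FOLLOW(A) = { $ }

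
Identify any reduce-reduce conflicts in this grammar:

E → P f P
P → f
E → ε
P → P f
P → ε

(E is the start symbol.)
Yes — I0: [E → .] vs [P → .]; I4: [P → .] vs [P → P f .]

Augment with E' → E and build the canonical LR(0) collection (I0 = CLOSURE({[E' → . E]}), then GOTO on every symbol after a dot until no new states appear). It has 7 states:
  I0: { [E → . P f P], [E → .], [E' → . E], [P → . P f], [P → . f], [P → .] }  — shift, 2 reduces
  I1: { [E' → E .] }  — accept
  I2: { [E → P . f P], [P → P . f] }  — shift
  I3: { [P → f .] }  — reduce
  I4: { [E → P f . P], [P → . P f], [P → . f], [P → .], [P → P f .] }  — shift, 2 reduces
  I5: { [E → P f P .], [P → P . f] }  — shift, reduce
  I6: { [P → P f .] }  — reduce

I0 contains complete items [E → .], [P → .] — reduce-reduce conflict.
I4 contains complete items [P → .], [P → P f .] — reduce-reduce conflict.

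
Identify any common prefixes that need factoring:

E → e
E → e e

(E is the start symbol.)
Left-factoring is needed when two productions for the same non-terminal
share a common prefix on the right-hand side.

Productions for E:
  E → e
  E → e e

Found common prefix 'e' in productions for E

Answer: Yes, E has productions with common prefix 'e'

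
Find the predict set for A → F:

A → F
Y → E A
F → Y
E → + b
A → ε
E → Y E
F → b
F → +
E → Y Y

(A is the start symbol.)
{ '+', 'b' }

PREDICT(A → F) = (FIRST(RHS) \ {ε}) ∪ (FOLLOW(A) if ε ∈ FIRST(RHS), i.e. RHS ⇒* ε)
FIRST(F) = { '+', 'b' }
FIRST(F) = { '+', 'b' }
ε ∉ FIRST(F), so FOLLOW(A) is not added.
PREDICT(A → F) = { '+', 'b' }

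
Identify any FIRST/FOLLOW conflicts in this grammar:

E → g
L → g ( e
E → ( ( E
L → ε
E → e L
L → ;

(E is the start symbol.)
A FIRST/FOLLOW conflict occurs when a non-terminal N has a nullable alternative N → β (β ⇒* ε) and another alternative N → α with FIRST(α) ∩ FOLLOW(N) ≠ ∅: on such a lookahead the parser cannot decide between expanding α and letting N vanish via β.

Nullable non-terminals: L.

L: nullable alternative(s) L → ε; FOLLOW(L) = { $ }
  L → g ( e: FIRST \ {ε} = { 'g' } — disjoint from FOLLOW(L)
  L → ε: FIRST \ {ε} = { } — this is the only nullable alternative, skip
  L → ;: FIRST \ {ε} = { ';' } — disjoint from FOLLOW(L)

E has no nullable alternative, so no FIRST/FOLLOW check is needed there.

No FIRST/FOLLOW conflicts found.

Answer: No FIRST/FOLLOW conflicts.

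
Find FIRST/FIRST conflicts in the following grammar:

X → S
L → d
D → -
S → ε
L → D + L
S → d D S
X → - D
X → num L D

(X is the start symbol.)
A FIRST/FIRST conflict occurs when two productions N → α and N → β for the same non-terminal have FIRST(α) ∩ FIRST(β) ≠ ∅ (with ε ∈ FIRST of a nullable right-hand side, so two nullable alternatives also conflict).

FIRST sets of the non-terminals at (or reachable through a nullable prefix from) the front of some alternative:
  FIRST(S) = { 'd', ε }
  FIRST(D) = { '-' }

Productions for X:
  X → S: FIRST = { 'd', ε }
  X → - D: FIRST = { '-' }
  X → num L D: FIRST = { 'num' }
Productions for L:
  L → d: FIRST = { 'd' }
  L → D + L: FIRST = { '-' }
Productions for S:
  S → ε: FIRST = { ε }
  S → d D S: FIRST = { 'd' }
D has only one production, so no FIRST/FIRST conflict is possible there.

All alternatives of each non-terminal have pairwise disjoint FIRST sets.

Answer: No FIRST/FIRST conflicts.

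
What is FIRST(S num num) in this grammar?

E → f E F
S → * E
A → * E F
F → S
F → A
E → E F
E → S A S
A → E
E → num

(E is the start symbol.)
{ '*' }

FIRST sets of the non-terminals involved (from the grammar, by fixed-point iteration):
  FIRST(S) = { '*' }

To compute FIRST(S num num), process the symbols left to right:
Symbol S is a non-terminal. Add FIRST(S) \ {ε} = { '*' }
S is not nullable (ε ∉ FIRST(S)), so stop here.
FIRST(S num num) = { '*' }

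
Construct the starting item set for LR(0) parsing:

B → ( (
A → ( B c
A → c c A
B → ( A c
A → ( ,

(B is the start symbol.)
{ [B → . ( (], [B → . ( A c], [B' → . B] }

First, augment the grammar with B' → B
I₀ = CLOSURE({ [B' → . B] }):
  [B' → . B] has the dot before B: add [B → . ( (], [B → . ( A c]
No further items can be added.

I₀ = { [B → . ( (], [B → . ( A c], [B' → . B] }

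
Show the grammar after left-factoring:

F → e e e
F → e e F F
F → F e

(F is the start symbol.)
Left-factoring transforms A → αβ₁ | αβ₂ into A → αA' and A' → β₁ | β₂
(α is the longest common prefix among the alternatives). Repeat until
no nonterminal has two alternatives with a common prefix.

Round 1: F has alternatives sharing prefix 'e e'. Introduce F': F → e e F'
  Add: F' → e
  Add: F' → F F

No remaining common prefixes — done.

Resulting grammar:
F → e e F'
F' → e
F' → F F
F → F e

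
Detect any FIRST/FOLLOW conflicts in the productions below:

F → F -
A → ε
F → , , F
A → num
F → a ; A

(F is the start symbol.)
A FIRST/FOLLOW conflict occurs when a non-terminal N has a nullable alternative N → β (β ⇒* ε) and another alternative N → α with FIRST(α) ∩ FOLLOW(N) ≠ ∅: on such a lookahead the parser cannot decide between expanding α and letting N vanish via β.

Nullable non-terminals: A.

A: nullable alternative(s) A → ε; FOLLOW(A) = { $, '-' }
  A → ε: FIRST \ {ε} = { } — this is the only nullable alternative, skip
  A → num: FIRST \ {ε} = { 'num' } — disjoint from FOLLOW(A)

F has no nullable alternative, so no FIRST/FOLLOW check is needed there.

No FIRST/FOLLOW conflicts found.

Answer: No FIRST/FOLLOW conflicts.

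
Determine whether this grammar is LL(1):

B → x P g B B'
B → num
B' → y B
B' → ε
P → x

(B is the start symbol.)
No. Predict set conflict for B': { 'y' }

Relevant sets:
  FOLLOW(B') = { $, 'y' }

For B:
  PREDICT(B → x P g B B') = { 'x' }
  PREDICT(B → num) = { 'num' }
For B':
  PREDICT(B' → y B) = { 'y' }
  PREDICT(B' → ε) = { $, 'y' }
P has a single production, so nothing to check there.

Conflict found: Predict set conflict for B': { 'y' }
The grammar is NOT LL(1).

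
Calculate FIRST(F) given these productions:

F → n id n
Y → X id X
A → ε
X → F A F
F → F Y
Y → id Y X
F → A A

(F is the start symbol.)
{ 'id', 'n', ε }

To compute FIRST(F), examine every production with F on the left-hand side, reading each right-hand side left to right until a non-nullable symbol is reached.

FIRST sets of the other non-terminals involved (by the same procedure, iterated to a fixed point):
  FIRST(Y) = { 'id', 'n' }
  FIRST(A) = { ε }

From F → n id n:
  - n is a terminal: add 'n' and stop
From F → F Y:
  - F is the symbol being defined: contributes nothing new
    F is nullable, so continue to the next symbol
  - Y is a non-terminal: add FIRST(Y) \ {ε} = { 'id', 'n' }
    Y is not nullable, so stop
From F → A A:
  - A is a non-terminal: add FIRST(A) \ {ε} = { }
    A is nullable, so continue to the next symbol
  - A is a non-terminal: add FIRST(A) \ {ε} = { }
    A is nullable and nothing follows, so the whole right-hand side can vanish: ε ∈ FIRST(F)

Collecting: FIRST(F) = { 'id', 'n', ε }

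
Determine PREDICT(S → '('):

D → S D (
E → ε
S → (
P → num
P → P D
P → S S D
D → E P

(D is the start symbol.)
{ '(' }

PREDICT(S → '(') = (FIRST(RHS) \ {ε}) ∪ (FOLLOW(S) if ε ∈ FIRST(RHS), i.e. RHS ⇒* ε)
FIRST('(') = { '(' }
ε ∉ FIRST('('), so FOLLOW(S) is not added.
PREDICT(S → '(') = { '(' }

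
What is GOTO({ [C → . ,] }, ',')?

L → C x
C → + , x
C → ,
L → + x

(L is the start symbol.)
GOTO(I, ',') = CLOSURE({ [A → αX.β] : [A → α.Xβ] ∈ I, X = ',' })

Items with dot before ',', with the dot advanced:
  [C → . ,] → [C → , .]
Closure adds nothing (no advanced item has the dot before a non-terminal).

GOTO = { [C → , .] }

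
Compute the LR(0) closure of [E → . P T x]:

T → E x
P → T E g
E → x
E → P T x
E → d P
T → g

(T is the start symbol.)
{ [E → . P T x], [E → . d P], [E → . x], [P → . T E g], [T → . E x], [T → . g] }

Start with: [E → . P T x]
  [E → . P T x] has the dot before P: add [P → . T E g]
  [P → . T E g] has the dot before T: add [T → . E x], [T → . g]
  [T → . E x] has the dot before E: add [E → . x], [E → . d P]
No further items can be added.

CLOSURE = { [E → . P T x], [E → . d P], [E → . x], [P → . T E g], [T → . E x], [T → . g] }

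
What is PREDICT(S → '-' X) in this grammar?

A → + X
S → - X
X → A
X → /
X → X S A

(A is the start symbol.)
{ '-' }

PREDICT(S → '-' X) = (FIRST(RHS) \ {ε}) ∪ (FOLLOW(S) if ε ∈ FIRST(RHS), i.e. RHS ⇒* ε)
FIRST('-' X) = { '-' }
ε ∉ FIRST('-' X), so FOLLOW(S) is not added.
PREDICT(S → '-' X) = { '-' }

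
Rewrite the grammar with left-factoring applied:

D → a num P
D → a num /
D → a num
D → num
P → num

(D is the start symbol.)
D → a num D'
D' → P
D' → /
D' → ε
D → num
P → num

Left-factoring transforms A → αβ₁ | αβ₂ into A → αA' and A' → β₁ | β₂
(α is the longest common prefix among the alternatives). Repeat until
no nonterminal has two alternatives with a common prefix.

Round 1: D has alternatives sharing prefix 'a num'. Introduce D': D → a num D'
  Add: D' → P
  Add: D' → /
  Add: D' → ε

No remaining common prefixes — done.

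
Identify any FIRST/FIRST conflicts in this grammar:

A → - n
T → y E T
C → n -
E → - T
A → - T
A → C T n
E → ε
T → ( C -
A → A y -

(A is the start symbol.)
Yes. A → '-' n / A → '-' T on { '-' }; A → '-' n / A → A y '-' on { '-' }; A → '-' T / A → A y '-' on { '-' }; A → C T n / A → A y '-' on { 'n' }

A FIRST/FIRST conflict occurs when two productions N → α and N → β for the same non-terminal have FIRST(α) ∩ FIRST(β) ≠ ∅ (with ε ∈ FIRST of a nullable right-hand side, so two nullable alternatives also conflict).

FIRST sets of the non-terminals at (or reachable through a nullable prefix from) the front of some alternative:
  FIRST(C) = { 'n' }
  FIRST(A) = { '-', 'n' }

Productions for A:
  A → - n: FIRST = { '-' }
  A → - T: FIRST = { '-' }
  A → C T n: FIRST = { 'n' }
  A → A y -: FIRST = { '-', 'n' }
Productions for T:
  T → y E T: FIRST = { 'y' }
  T → ( C -: FIRST = { '(' }
Productions for E:
  E → - T: FIRST = { '-' }
  E → ε: FIRST = { ε }
C has only one production, so no FIRST/FIRST conflict is possible there.

Conflict for A: A → - n and A → - T
  Overlap: { '-' }
Conflict for A: A → - n and A → A y -
  Overlap: { '-' }
Conflict for A: A → - T and A → A y -
  Overlap: { '-' }
Conflict for A: A → C T n and A → A y -
  Overlap: { 'n' }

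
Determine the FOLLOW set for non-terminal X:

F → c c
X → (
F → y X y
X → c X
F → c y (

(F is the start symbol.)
In F → y X y: X is followed by y, add FIRST(y) \ {ε} = { 'y' }
In X → c X: X is at the end; this adds FOLLOW(X) to itself — nothing new

Taking the union: FOLLOW(X) = { 'y' }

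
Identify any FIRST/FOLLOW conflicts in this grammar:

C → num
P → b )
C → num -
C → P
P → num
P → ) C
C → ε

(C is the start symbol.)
No FIRST/FOLLOW conflicts.

A FIRST/FOLLOW conflict occurs when a non-terminal N has a nullable alternative N → β (β ⇒* ε) and another alternative N → α with FIRST(α) ∩ FOLLOW(N) ≠ ∅: on such a lookahead the parser cannot decide between expanding α and letting N vanish via β.

Nullable non-terminals: C.
FIRST sets used below: FIRST(P) = { ')', 'b', 'num' }

C: nullable alternative(s) C → ε; FOLLOW(C) = { $ }
  C → num: FIRST \ {ε} = { 'num' } — disjoint from FOLLOW(C)
  C → num -: FIRST \ {ε} = { 'num' } — disjoint from FOLLOW(C)
  C → P: FIRST \ {ε} = { ')', 'b', 'num' } — disjoint from FOLLOW(C)
  C → ε: FIRST \ {ε} = { } — this is the only nullable alternative, skip

P has no nullable alternative, so no FIRST/FOLLOW check is needed there.

No FIRST/FOLLOW conflicts found.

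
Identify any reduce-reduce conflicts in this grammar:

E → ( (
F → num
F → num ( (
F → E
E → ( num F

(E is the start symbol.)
A reduce-reduce conflict occurs when an LR(0) state has two complete items [A → α .] and [B → β .] — both call for a reduction, and with no lookahead the parser cannot choose between them.

Augment with E' → E and build the canonical LR(0) collection (I0 = CLOSURE({[E' → . E]}), then GOTO on every symbol after a dot until no new states appear). It has 10 states:
  I0: { [E → . ( (], [E → . ( num F], [E' → . E] }  — shift
  I1: { [E → ( . (], [E → ( . num F] }  — shift
  I2: { [E' → E .] }  — accept
  I3: { [E → ( ( .] }  — reduce
  I4: { [E → ( num . F], [E → . ( (], [E → . ( num F], [F → . E], [F → . num ( (], [F → . num] }  — shift
  I5: { [F → E .] }  — reduce
  I6: { [E → ( num F .] }  — reduce
  I7: { [F → num . ( (], [F → num .] }  — shift, reduce
  I8: { [F → num ( . (] }  — shift
  I9: { [F → num ( ( .] }  — reduce

No state contains more than one complete item.

Answer: No reduce-reduce conflicts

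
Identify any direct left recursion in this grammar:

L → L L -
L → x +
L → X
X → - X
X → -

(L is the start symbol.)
Yes, L is left-recursive

L → L L -: LEFT RECURSIVE (starts with L)
L → x +: starts with x
L → X: starts with X
X → - X: starts with '-'
X → -: starts with '-'

The grammar has direct left recursion on: L.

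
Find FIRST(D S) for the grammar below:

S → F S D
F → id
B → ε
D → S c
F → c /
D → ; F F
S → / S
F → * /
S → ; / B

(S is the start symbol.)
{ '*', '/', ';', 'c', 'id' }

FIRST sets of the non-terminals involved (from the grammar, by fixed-point iteration):
  FIRST(D) = { '*', '/', ';', 'c', 'id' }

To compute FIRST(D S), process the symbols left to right:
Symbol D is a non-terminal. Add FIRST(D) \ {ε} = { '*', '/', ';', 'c', 'id' }
D is not nullable (ε ∉ FIRST(D)), so stop here.
FIRST(D S) = { '*', '/', ';', 'c', 'id' }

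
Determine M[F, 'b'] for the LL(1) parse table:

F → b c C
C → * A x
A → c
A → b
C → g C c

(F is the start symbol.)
F → b c C

To find M[F, 'b'], we find productions for F where 'b' is in the predict set (PREDICT(N → α) = (FIRST(α) \ {ε}) ∪ (FOLLOW(N) if α ⇒* ε)).

F → b c C: PREDICT = { 'b' }
  'b' is in predict set, so this production goes in M[F, 'b']

M[F, 'b'] = F → b c C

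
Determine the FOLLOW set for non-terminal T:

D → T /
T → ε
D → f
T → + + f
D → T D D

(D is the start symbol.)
To compute FOLLOW(T), find every occurrence of T on a right-hand side N → α T β: add FIRST(β) \ {ε}, and if β is empty or nullable also add FOLLOW(N). Iterate to a fixed point.

In D → T /: T is followed by '/', add FIRST('/') \ {ε} = { '/' }
In D → T D D: T is followed by D D, add FIRST(D D) \ {ε} = { '+', '/', 'f' }

Taking the union: FOLLOW(T) = { '+', '/', 'f' }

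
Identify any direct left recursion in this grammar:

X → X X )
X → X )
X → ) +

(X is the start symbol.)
X → X X ): LEFT RECURSIVE (starts with X)
X → X ): LEFT RECURSIVE (starts with X)
X → ) +: starts with ')'

The grammar has direct left recursion on: X.

Answer: Yes, X is left-recursive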